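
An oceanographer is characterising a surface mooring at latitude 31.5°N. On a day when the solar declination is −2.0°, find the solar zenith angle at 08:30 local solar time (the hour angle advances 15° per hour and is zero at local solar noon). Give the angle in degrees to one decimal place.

Hour angle H = 15° × (8.5 − 12) = -52.50°.
With φ = 31.5°, δ = -2.0°, H = -52.50°: sin φ sin δ = -0.0182, cos φ cos δ cos H = 0.5187, so cos θ_z = 0.5005.
θ_z = arccos(0.5005) = 59.97°.

60.0°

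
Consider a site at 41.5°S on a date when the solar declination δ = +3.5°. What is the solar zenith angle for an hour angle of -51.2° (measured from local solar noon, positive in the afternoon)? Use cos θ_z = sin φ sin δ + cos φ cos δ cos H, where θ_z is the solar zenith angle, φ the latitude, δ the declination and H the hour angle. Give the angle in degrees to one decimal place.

64.7°

cos θ_z = sin(-41.5°) sin(3.5°) + cos(-41.5°) cos(3.5°) cos(-51.20°) = -0.0405 + 0.4684 = 0.4279.
θ_z = arccos(0.4279) = 64.67°.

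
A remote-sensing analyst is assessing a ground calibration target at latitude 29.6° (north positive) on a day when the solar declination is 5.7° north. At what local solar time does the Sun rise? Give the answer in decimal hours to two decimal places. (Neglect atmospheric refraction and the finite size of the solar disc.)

5.78 h

The sunset hour angle satisfies cos H_s = −tan φ tan δ = -0.0567, giving H_s = 93.25°.
Sunrise is at 12 − H_s/15 = 12 − 6.217 = 5.783 h local solar time.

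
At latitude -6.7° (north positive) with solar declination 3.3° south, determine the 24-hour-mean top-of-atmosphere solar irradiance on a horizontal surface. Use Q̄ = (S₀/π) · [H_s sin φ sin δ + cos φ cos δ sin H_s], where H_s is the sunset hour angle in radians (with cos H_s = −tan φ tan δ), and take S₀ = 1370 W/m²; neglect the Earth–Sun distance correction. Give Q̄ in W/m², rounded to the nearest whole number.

−tan φ tan δ = −(-0.1175)(-0.0577) = -0.0068; H_s = arccos(-0.0068) = 90.39°. In radians, H_s = 1.5776.
H_s sin φ sin δ = 1.5776 × -0.1167 × -0.0576 = 0.0106.
cos φ cos δ sin H_s = 0.9932 × 0.9983 × 1.0000 = 0.9915.
Q̄ = (1370/π) × (0.0106 + 0.9915) = 436.08 × 1.0021 = 437.00 W/m².

437 W/m²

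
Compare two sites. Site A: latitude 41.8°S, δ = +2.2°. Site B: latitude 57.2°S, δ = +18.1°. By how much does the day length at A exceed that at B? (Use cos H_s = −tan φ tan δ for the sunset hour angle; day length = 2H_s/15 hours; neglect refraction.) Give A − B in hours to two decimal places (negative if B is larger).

+3.80 h

A: H_s = arccos(−tan -41.8° · tan 2.2°) = 88.03°, so 2H_s/15 = 11.7373 h.
B: H_s = arccos(−tan -57.2° · tan 18.1°) = 59.52°, so 2H_s/15 = 7.9360 h.
A − B = 11.7373 − 7.9360 = 3.8013 h.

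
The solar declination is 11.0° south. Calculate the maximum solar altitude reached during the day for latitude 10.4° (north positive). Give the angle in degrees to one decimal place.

68.6°

At local solar noon the hour angle is zero, so the elevation is 90° − |φ − δ| = 90° − |10.4° − (-11.0°)| = 90° − 21.4° = 68.6°.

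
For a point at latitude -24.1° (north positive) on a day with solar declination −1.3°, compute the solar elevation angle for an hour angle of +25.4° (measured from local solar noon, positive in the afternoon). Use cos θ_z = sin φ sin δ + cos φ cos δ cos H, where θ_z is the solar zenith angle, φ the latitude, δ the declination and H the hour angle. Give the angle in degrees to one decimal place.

cos θ_z = sin φ sin δ + cos φ cos δ cos H = (-0.4083)(-0.0227) + (0.9128)(0.9997)(0.9033) = 0.8336.
θ_z = arccos(0.8336) = 33.53°, so the elevation is 90° − 33.53° = 56.47°.

56.5°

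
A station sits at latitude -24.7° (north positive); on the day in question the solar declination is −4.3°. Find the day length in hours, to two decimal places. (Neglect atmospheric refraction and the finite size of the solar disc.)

The sunset hour angle satisfies cos H_s = −tan φ tan δ = -0.0346, giving H_s = 91.98°.
Day length = 2 H_s / 15° h⁻¹ = 183.96° / 15 = 12.264 h.

12.26 hours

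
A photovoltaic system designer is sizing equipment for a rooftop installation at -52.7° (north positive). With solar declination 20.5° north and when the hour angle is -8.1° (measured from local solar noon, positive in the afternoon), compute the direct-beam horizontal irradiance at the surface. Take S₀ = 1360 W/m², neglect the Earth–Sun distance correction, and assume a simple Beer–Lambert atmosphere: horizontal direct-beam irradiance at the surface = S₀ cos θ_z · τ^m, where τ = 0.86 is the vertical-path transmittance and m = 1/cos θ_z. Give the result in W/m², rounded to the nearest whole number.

cos θ_z = sin φ sin δ + cos φ cos δ cos H = (-0.7955)(0.3502) + (0.6060)(0.9367)(0.9900) = 0.2834.
Air mass m = 1/cos θ_z = 1/0.2834 = 3.529; τ^m = 0.86^3.529 = 0.5873.
Surface direct beam = 1360 × 0.2834 × 0.5873 = 226.36 W/m².

226 W/m²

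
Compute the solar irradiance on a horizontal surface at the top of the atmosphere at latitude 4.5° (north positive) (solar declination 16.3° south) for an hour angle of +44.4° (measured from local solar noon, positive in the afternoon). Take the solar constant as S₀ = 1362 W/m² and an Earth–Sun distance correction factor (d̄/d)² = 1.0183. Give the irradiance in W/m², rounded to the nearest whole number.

With φ = 4.5°, δ = -16.3°, H = 44.40°: sin φ sin δ = -0.0220, cos φ cos δ cos H = 0.6836, so cos θ_z = 0.6616.
Top-of-atmosphere irradiance = S₀ (d̄/d)² cos θ_z = 1362 × 1.0183 × 0.6616 = 917.59 W/m².

918 W/m²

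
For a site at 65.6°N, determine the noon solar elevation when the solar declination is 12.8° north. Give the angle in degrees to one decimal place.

37.2°

At local solar noon the hour angle is zero, so the elevation is 90° − |φ − δ| = 90° − |65.6° − (12.8°)| = 90° − 52.8° = 37.2°.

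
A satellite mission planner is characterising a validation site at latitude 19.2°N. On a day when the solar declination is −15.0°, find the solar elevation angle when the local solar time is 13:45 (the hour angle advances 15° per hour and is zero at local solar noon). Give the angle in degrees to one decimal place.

Hour angle H = 15° × (13.75 − 12) = 26.25°.
With φ = 19.2°, δ = -15.0°, H = 26.25°: sin φ sin δ = -0.0851, cos φ cos δ cos H = 0.8181, so cos θ_z = 0.7330.
θ_z = arccos(0.7330) = 42.86°, so the elevation is 90° − 42.86° = 47.14°.

47.1°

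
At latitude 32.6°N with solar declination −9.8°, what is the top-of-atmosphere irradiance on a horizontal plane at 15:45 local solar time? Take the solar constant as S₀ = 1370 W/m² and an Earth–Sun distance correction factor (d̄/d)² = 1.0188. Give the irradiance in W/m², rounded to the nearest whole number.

Hour angle H = 15° × (15.75 − 12) = 56.25°.
cos θ_z = sin(32.6°) sin(-9.8°) + cos(32.6°) cos(-9.8°) cos(56.25°) = -0.0917 + 0.4612 = 0.3695.
Top-of-atmosphere irradiance = S₀ (d̄/d)² cos θ_z = 1370 × 1.0188 × 0.3695 = 515.73 W/m².

516 W/m²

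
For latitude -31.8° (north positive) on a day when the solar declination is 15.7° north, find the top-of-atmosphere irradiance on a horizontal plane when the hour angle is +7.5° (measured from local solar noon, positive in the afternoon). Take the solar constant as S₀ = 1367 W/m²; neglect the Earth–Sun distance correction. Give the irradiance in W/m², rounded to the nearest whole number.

914 W/m²

cos θ_z = sin(-31.8°) sin(15.7°) + cos(-31.8°) cos(15.7°) cos(7.50°) = -0.1426 + 0.8112 = 0.6686.
Top-of-atmosphere irradiance = S₀ cos θ_z = 1367 × 0.6686 = 913.98 W/m².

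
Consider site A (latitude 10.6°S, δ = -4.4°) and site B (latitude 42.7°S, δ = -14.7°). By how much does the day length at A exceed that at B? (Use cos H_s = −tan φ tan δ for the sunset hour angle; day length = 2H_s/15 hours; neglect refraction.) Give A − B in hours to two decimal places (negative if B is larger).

A: H_s = arccos(−tan -10.6° · tan -4.4°) = 90.83°, so 2H_s/15 = 12.1107 h.
B: H_s = arccos(−tan -42.7° · tan -14.7°) = 104.01°, so 2H_s/15 = 13.8680 h.
A − B = 12.1107 − 13.8680 = -1.7573 h.

-1.76 h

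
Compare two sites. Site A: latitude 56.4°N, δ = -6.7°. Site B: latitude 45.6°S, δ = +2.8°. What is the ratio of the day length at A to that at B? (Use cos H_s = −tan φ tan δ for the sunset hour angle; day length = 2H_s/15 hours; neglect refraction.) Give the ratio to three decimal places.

A: H_s = arccos(−tan 56.4° · tan -6.7°) = 79.82°, so 2H_s/15 = 10.6427 h.
B: H_s = arccos(−tan -45.6° · tan 2.8°) = 87.14°, so 2H_s/15 = 11.6187 h.
Ratio A/B = 10.6427 / 11.6187 = 0.9160.

0.916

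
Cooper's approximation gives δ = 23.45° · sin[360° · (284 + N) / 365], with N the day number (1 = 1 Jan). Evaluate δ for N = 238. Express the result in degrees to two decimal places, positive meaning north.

+9.97°

360 × (284 + 238) / 365 = 514.849°; sin(514.849°) = 0.4250.
δ = 23.45 × 0.4250 = 9.966° ≈ +9.97°.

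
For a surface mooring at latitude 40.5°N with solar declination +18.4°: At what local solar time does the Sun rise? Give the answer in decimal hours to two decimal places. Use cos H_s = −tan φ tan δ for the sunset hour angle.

4.90 h

The sunset hour angle satisfies cos H_s = −tan φ tan δ = -0.2841, giving H_s = 106.51°.
Sunrise is at 12 − H_s/15 = 12 − 7.101 = 4.899 h local solar time.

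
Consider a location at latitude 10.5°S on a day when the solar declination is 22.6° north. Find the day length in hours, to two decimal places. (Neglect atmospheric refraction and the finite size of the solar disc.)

11.41 hours

The sunset hour angle satisfies cos H_s = −tan φ tan δ = 0.0771, giving H_s = 85.58°.
Day length = 2 H_s / 15° h⁻¹ = 171.16° / 15 = 11.411 h.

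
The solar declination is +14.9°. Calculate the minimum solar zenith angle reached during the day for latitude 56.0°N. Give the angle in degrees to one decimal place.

41.1°

At local solar noon the hour angle is zero, so the zenith angle is |φ − δ| = |56.0° − (14.9°)| = 41.1°.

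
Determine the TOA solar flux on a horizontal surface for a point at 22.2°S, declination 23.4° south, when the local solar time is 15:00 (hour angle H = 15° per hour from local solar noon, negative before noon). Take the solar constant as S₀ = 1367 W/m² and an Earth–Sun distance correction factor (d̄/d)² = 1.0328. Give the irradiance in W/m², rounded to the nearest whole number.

Hour angle H = 15° × (15 − 12) = 45.00°.
cos θ_z = sin φ sin δ + cos φ cos δ cos H = (-0.3778)(-0.3971) + (0.9259)(0.9178)(0.7071) = 0.7509.
Top-of-atmosphere irradiance = S₀ (d̄/d)² cos θ_z = 1367 × 1.0328 × 0.7509 = 1060.15 W/m².

1060 W/m²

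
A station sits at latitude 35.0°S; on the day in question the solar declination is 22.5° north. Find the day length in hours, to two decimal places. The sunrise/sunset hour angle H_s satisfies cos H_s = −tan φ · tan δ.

The sunset hour angle satisfies cos H_s = −tan φ tan δ = 0.2900, giving H_s = 73.14°.
Day length = 2 H_s / 15° h⁻¹ = 146.28° / 15 = 9.752 h.

9.75 hours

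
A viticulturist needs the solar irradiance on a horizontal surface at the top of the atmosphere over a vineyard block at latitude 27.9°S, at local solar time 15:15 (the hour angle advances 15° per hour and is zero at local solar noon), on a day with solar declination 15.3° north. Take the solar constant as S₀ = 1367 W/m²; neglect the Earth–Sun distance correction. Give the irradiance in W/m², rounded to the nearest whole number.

Hour angle H = 15° × (15.25 − 12) = 48.75°.
cos θ_z = sin φ sin δ + cos φ cos δ cos H = (-0.4679)(0.2639) + (0.8838)(0.9646)(0.6593) = 0.4386.
Top-of-atmosphere irradiance = S₀ cos θ_z = 1367 × 0.4386 = 599.57 W/m².

600 W/m²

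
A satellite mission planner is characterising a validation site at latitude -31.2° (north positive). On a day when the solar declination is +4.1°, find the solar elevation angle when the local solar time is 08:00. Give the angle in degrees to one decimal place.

Hour angle H = 15° × (8 − 12) = -60.00°.
cos θ_z = sin φ sin δ + cos φ cos δ cos H = (-0.5180)(0.0715) + (0.8554)(0.9974)(0.5000) = 0.3896.
θ_z = arccos(0.3896) = 67.07°, so the elevation is 90° − 67.07° = 22.93°.

22.9°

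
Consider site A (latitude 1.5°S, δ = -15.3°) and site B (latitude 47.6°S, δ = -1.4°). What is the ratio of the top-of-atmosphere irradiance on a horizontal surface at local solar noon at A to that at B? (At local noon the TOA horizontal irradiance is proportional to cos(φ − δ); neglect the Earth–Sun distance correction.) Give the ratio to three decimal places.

1.403

A: cos θ_z = cos(-1.5° − (-15.3°)) = 0.9711.
B: cos θ_z = cos(-47.6° − (-1.4°)) = 0.6921.
Ratio A/B = 0.9711 / 0.6921 = 1.4031.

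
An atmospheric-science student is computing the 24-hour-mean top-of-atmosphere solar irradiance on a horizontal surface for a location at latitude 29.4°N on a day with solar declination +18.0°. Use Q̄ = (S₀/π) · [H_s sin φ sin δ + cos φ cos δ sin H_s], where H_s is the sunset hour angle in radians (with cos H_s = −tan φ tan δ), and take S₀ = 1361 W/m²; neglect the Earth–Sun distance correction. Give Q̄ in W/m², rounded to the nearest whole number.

468 W/m²

cos H_s = −tan(29.4°) · tan(18.0°) = -0.1831, so H_s = arccos(-0.1831) = 100.55°. In radians, H_s = 1.7549.
H_s sin φ sin δ = 1.7549 × 0.4909 × 0.3090 = 0.2662.
cos φ cos δ sin H_s = 0.8712 × 0.9511 × 0.9831 = 0.8146.
Q̄ = (1361/π) × (0.2662 + 0.8146) = 433.22 × 1.0808 = 468.22 W/m².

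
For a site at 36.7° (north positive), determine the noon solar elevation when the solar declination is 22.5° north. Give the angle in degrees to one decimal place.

At local solar noon the hour angle is zero, so the elevation is 90° − |φ − δ| = 90° − |36.7° − (22.5°)| = 90° − 14.2° = 75.8°.

75.8°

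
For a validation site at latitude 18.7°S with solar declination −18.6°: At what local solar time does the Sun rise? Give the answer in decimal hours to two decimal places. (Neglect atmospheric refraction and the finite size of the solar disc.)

The sunset hour angle satisfies cos H_s = −tan φ tan δ = -0.1139, giving H_s = 96.54°.
Sunrise is at 12 − H_s/15 = 12 − 6.436 = 5.564 h local solar time.

5.56 h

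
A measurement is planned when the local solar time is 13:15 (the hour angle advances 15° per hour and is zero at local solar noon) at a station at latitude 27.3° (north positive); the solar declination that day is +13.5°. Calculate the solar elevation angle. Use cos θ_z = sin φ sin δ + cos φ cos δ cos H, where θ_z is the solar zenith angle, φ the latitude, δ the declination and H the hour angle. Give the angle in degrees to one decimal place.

Hour angle H = 15° × (13.25 − 12) = 18.75°.
cos θ_z = sin φ sin δ + cos φ cos δ cos H = (0.4586)(0.2334) + (0.8886)(0.9724)(0.9469) = 0.9252.
θ_z = arccos(0.9252) = 22.30°, so the elevation is 90° − 22.30° = 67.70°.

67.7°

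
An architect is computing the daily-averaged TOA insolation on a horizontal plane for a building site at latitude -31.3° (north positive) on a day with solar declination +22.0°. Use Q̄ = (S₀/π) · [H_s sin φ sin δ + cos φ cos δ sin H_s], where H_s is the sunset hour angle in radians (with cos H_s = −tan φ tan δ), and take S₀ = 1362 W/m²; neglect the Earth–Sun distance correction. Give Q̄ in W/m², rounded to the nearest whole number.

221 W/m²

−tan φ tan δ = −(-0.6080)(0.4040) = 0.2456; H_s = arccos(0.2456) = 75.78°. In radians, H_s = 1.3226.
H_s sin φ sin δ = 1.3226 × -0.5195 × 0.3746 = -0.2574.
cos φ cos δ sin H_s = 0.8545 × 0.9272 × 0.9694 = 0.7680.
Q̄ = (1362/π) × (-0.2574 + 0.7680) = 433.54 × 0.5106 = 221.37 W/m².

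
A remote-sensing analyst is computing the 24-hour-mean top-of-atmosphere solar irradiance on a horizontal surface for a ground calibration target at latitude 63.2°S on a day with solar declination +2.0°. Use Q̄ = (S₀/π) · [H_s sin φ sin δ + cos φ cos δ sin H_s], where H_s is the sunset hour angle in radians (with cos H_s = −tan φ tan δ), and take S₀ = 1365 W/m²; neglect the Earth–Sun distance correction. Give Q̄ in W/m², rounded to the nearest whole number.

175 W/m²

The sunset hour angle satisfies cos H_s = −tan φ tan δ = 0.0691, giving H_s = 86.04°. In radians, H_s = 1.5017.
H_s sin φ sin δ = 1.5017 × -0.8926 × 0.0349 = -0.0468.
cos φ cos δ sin H_s = 0.4509 × 0.9994 × 0.9976 = 0.4495.
Q̄ = (1365/π) × (-0.0468 + 0.4495) = 434.49 × 0.4027 = 174.97 W/m².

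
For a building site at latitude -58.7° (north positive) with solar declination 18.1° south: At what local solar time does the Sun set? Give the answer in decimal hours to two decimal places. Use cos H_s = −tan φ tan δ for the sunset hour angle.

20.17 h

cos H_s = −tan(-58.7°) · tan(-18.1°) = -0.5376, so H_s = arccos(-0.5376) = 122.52°.
Sunset is at 12 + H_s/15 = 12 + 8.168 = 20.168 h local solar time.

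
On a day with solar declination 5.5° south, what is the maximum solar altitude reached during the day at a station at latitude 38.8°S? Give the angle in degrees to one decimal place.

56.7°

At local solar noon the hour angle is zero, so the elevation is 90° − |φ − δ| = 90° − |-38.8° − (-5.5°)| = 90° − 33.3° = 56.7°.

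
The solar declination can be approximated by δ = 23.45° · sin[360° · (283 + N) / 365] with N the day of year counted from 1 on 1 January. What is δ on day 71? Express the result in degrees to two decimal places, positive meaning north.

-4.41°

360 × (283 + 71) / 365 = 349.151°; sin(349.151°) = -0.1882.
δ = 23.45 × -0.1882 = -4.413° ≈ -4.41°.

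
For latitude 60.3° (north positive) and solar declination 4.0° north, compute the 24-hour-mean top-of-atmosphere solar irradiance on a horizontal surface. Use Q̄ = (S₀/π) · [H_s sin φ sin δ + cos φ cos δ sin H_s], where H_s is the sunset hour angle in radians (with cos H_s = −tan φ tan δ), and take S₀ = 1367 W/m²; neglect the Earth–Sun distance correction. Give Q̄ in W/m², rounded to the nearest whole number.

−tan φ tan δ = −(1.7532)(0.0699) = -0.1225; H_s = arccos(-0.1225) = 97.04°. In radians, H_s = 1.6937.
H_s sin φ sin δ = 1.6937 × 0.8686 × 0.0698 = 0.1027.
cos φ cos δ sin H_s = 0.4955 × 0.9976 × 0.9925 = 0.4906.
Q̄ = (1367/π) × (0.1027 + 0.4906) = 435.13 × 0.5933 = 258.16 W/m².

258 W/m²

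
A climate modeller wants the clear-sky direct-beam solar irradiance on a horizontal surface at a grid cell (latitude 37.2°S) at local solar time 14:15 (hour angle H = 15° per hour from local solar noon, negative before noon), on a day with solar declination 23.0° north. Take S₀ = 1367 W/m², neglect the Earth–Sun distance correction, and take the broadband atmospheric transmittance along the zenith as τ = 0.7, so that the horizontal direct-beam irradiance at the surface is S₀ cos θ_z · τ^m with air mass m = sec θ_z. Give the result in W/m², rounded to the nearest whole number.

196 W/m²

Hour angle H = 15° × (14.25 − 12) = 33.75°.
With φ = -37.2°, δ = 23.0°, H = 33.75°: sin φ sin δ = -0.2362, cos φ cos δ cos H = 0.6096, so cos θ_z = 0.3734.
Air mass m = 1/cos θ_z = 1/0.3734 = 2.678; τ^m = 0.7^2.678 = 0.3847.
Surface direct beam = 1367 × 0.3734 × 0.3847 = 196.37 W/m².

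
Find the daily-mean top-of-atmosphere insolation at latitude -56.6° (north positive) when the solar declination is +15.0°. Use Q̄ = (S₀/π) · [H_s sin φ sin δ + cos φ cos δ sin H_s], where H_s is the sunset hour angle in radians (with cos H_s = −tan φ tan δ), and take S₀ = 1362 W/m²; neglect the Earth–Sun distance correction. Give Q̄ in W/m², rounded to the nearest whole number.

103 W/m²

−tan φ tan δ = −(-1.5166)(0.2679) = 0.4063; H_s = arccos(0.4063) = 66.03°. In radians, H_s = 1.1524.
H_s sin φ sin δ = 1.1524 × -0.8348 × 0.2588 = -0.2490.
cos φ cos δ sin H_s = 0.5505 × 0.9659 × 0.9137 = 0.4858.
Q̄ = (1362/π) × (-0.2490 + 0.4858) = 433.54 × 0.2368 = 102.66 W/m².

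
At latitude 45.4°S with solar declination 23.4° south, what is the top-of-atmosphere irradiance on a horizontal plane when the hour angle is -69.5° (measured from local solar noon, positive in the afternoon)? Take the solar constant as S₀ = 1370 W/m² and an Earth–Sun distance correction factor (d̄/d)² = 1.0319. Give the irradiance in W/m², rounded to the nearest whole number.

cos θ_z = sin(-45.4°) sin(-23.4°) + cos(-45.4°) cos(-23.4°) cos(-69.50°) = 0.2828 + 0.2257 = 0.5085.
Top-of-atmosphere irradiance = S₀ (d̄/d)² cos θ_z = 1370 × 1.0319 × 0.5085 = 718.87 W/m².

719 W/m²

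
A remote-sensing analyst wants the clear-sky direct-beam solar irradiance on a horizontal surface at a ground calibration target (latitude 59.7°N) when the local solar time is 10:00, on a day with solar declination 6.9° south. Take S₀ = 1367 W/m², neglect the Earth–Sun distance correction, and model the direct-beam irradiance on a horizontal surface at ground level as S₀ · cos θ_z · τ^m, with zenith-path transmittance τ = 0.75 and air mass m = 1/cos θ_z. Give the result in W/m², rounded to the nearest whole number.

Hour angle H = 15° × (10 − 12) = -30.00°.
cos θ_z = sin φ sin δ + cos φ cos δ cos H = (0.8634)(-0.1201) + (0.5045)(0.9928)(0.8660) = 0.3301.
Air mass m = 1/cos θ_z = 1/0.3301 = 3.029; τ^m = 0.75^3.029 = 0.4184.
Surface direct beam = 1367 × 0.3301 × 0.4184 = 188.80 W/m².

189 W/m²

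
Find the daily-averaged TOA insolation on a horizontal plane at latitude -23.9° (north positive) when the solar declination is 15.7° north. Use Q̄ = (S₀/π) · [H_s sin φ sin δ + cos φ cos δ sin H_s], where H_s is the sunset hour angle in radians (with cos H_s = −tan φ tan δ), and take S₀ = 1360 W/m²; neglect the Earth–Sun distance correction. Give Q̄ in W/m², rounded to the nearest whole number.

−tan φ tan δ = −(-0.4431)(0.2811) = 0.1246; H_s = arccos(0.1246) = 82.84°. In radians, H_s = 1.4458.
H_s sin φ sin δ = 1.4458 × -0.4051 × 0.2706 = -0.1585.
cos φ cos δ sin H_s = 0.9143 × 0.9627 × 0.9922 = 0.8733.
Q̄ = (1360/π) × (-0.1585 + 0.8733) = 432.90 × 0.7148 = 309.44 W/m².

309 W/m²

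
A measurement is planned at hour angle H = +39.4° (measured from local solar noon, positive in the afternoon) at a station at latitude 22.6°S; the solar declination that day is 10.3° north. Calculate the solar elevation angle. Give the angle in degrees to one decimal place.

With φ = -22.6°, δ = 10.3°, H = 39.40°: sin φ sin δ = -0.0687, cos φ cos δ cos H = 0.7019, so cos θ_z = 0.6332.
θ_z = arccos(0.6332) = 50.71°, so the elevation is 90° − 50.71° = 39.29°.

39.3°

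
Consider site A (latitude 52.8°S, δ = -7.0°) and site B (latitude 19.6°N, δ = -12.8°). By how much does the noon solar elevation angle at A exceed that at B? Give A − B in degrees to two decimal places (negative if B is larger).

A: 90° − |-52.8 − (-7.0)| = 44.20°.
B: 90° − |19.6 − (-12.8)| = 57.60°.
A − B = 44.20 − 57.60 = -13.40°.

-13.40°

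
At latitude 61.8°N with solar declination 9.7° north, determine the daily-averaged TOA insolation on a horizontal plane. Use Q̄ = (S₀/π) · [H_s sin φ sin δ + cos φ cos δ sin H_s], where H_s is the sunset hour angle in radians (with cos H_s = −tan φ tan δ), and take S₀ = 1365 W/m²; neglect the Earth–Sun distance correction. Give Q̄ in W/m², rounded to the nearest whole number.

314 W/m²

−tan φ tan δ = −(1.8650)(0.1709) = -0.3187; H_s = arccos(-0.3187) = 108.58°. In radians, H_s = 1.8951.
H_s sin φ sin δ = 1.8951 × 0.8813 × 0.1685 = 0.2814.
cos φ cos δ sin H_s = 0.4726 × 0.9857 × 0.9479 = 0.4416.
Q̄ = (1365/π) × (0.2814 + 0.4416) = 434.49 × 0.7230 = 314.14 W/m².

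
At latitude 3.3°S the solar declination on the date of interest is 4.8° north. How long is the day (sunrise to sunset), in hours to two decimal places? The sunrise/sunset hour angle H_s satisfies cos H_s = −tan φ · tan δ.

−tan φ tan δ = −(-0.0577)(0.0840) = 0.0048; H_s = arccos(0.0048) = 89.72°.
Day length = 2 H_s / 15° h⁻¹ = 179.44° / 15 = 11.963 h.

11.96 hours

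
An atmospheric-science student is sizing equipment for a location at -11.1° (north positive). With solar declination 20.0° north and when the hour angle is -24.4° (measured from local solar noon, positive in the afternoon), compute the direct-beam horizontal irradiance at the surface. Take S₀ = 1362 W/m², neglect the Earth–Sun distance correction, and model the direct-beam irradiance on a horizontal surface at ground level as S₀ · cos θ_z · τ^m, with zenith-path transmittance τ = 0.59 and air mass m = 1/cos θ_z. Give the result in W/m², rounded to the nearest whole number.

With φ = -11.1°, δ = 20.0°, H = -24.40°: sin φ sin δ = -0.0658, cos φ cos δ cos H = 0.8398, so cos θ_z = 0.7740.
Air mass m = 1/cos θ_z = 1/0.7740 = 1.292; τ^m = 0.59^1.292 = 0.5058.
Surface direct beam = 1362 × 0.7740 × 0.5058 = 533.21 W/m².

533 W/m²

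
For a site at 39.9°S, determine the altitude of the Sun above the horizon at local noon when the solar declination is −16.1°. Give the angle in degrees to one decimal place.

66.2°

At local solar noon the hour angle is zero, so the elevation is 90° − |φ − δ| = 90° − |-39.9° − (-16.1°)| = 90° − 23.8° = 66.2°.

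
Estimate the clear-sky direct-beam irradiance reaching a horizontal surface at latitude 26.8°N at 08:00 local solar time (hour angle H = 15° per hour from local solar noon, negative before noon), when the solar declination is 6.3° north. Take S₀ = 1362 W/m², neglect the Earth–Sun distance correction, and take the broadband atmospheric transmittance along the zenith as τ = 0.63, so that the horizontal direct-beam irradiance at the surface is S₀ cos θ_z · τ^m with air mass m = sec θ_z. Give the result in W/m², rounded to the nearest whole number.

Hour angle H = 15° × (8 − 12) = -60.00°.
With φ = 26.8°, δ = 6.3°, H = -60.00°: sin φ sin δ = 0.0495, cos φ cos δ cos H = 0.4436, so cos θ_z = 0.4931.
Air mass m = 1/cos θ_z = 1/0.4931 = 2.028; τ^m = 0.63^2.028 = 0.3918.
Surface direct beam = 1362 × 0.4931 × 0.3918 = 263.13 W/m².

263 W/m²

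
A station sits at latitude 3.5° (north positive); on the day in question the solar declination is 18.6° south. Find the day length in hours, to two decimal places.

−tan φ tan δ = −(0.0612)(-0.3365) = 0.0206; H_s = arccos(0.0206) = 88.82°.
Day length = 2 H_s / 15° h⁻¹ = 177.64° / 15 = 11.843 h.

11.84 hours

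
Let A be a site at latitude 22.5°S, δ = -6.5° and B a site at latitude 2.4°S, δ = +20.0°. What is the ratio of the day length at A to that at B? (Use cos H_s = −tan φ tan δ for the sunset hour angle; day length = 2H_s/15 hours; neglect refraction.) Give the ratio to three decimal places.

A: H_s = arccos(−tan -22.5° · tan -6.5°) = 92.71°, so 2H_s/15 = 12.3613 h.
B: H_s = arccos(−tan -2.4° · tan 20.0°) = 89.13°, so 2H_s/15 = 11.8840 h.
Ratio A/B = 12.3613 / 11.8840 = 1.0402.

1.040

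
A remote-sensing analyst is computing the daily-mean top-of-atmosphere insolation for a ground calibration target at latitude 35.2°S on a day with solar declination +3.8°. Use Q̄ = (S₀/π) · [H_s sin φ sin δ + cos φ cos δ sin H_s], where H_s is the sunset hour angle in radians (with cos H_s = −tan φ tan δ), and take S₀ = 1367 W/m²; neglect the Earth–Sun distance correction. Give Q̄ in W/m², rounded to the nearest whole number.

329 W/m²

The sunset hour angle satisfies cos H_s = −tan φ tan δ = 0.0469, giving H_s = 87.31°. In radians, H_s = 1.5238.
H_s sin φ sin δ = 1.5238 × -0.5764 × 0.0663 = -0.0582.
cos φ cos δ sin H_s = 0.8171 × 0.9978 × 0.9989 = 0.8144.
Q̄ = (1367/π) × (-0.0582 + 0.8144) = 435.13 × 0.7562 = 329.05 W/m².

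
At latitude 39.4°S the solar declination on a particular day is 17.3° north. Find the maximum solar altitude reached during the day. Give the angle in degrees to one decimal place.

At local solar noon the hour angle is zero, so the elevation is 90° − |φ − δ| = 90° − |-39.4° − (17.3°)| = 90° − 56.7° = 33.3°.

33.3°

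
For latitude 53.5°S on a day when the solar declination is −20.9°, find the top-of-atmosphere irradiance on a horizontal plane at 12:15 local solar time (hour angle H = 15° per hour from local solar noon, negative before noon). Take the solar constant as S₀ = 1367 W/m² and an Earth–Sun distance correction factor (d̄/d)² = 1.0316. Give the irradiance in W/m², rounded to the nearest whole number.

Hour angle H = 15° × (12.25 − 12) = 3.75°.
cos θ_z = sin(-53.5°) sin(-20.9°) + cos(-53.5°) cos(-20.9°) cos(3.75°) = 0.2868 + 0.5545 = 0.8413.
Top-of-atmosphere irradiance = S₀ (d̄/d)² cos θ_z = 1367 × 1.0316 × 0.8413 = 1186.40 W/m².

1186 W/m²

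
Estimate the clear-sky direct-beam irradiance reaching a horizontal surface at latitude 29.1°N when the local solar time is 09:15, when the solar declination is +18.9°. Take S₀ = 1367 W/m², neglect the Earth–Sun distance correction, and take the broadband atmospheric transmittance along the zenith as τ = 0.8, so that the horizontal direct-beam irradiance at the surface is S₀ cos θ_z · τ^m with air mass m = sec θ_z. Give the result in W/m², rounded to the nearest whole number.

Hour angle H = 15° × (9.25 − 12) = -41.25°.
With φ = 29.1°, δ = 18.9°, H = -41.25°: sin φ sin δ = 0.1575, cos φ cos δ cos H = 0.6215, so cos θ_z = 0.7790.
Air mass m = 1/cos θ_z = 1/0.7790 = 1.284; τ^m = 0.8^1.284 = 0.7509.
Surface direct beam = 1367 × 0.7790 × 0.7509 = 799.63 W/m².

800 W/m²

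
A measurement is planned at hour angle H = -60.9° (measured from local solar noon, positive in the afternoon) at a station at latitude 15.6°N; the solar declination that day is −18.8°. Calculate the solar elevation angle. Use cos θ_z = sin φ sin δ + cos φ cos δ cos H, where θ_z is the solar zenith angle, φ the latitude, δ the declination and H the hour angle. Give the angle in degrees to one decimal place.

20.9°

cos θ_z = sin(15.6°) sin(-18.8°) + cos(15.6°) cos(-18.8°) cos(-60.90°) = -0.0867 + 0.4434 = 0.3567.
θ_z = arccos(0.3567) = 69.10°, so the elevation is 90° − 69.10° = 20.90°.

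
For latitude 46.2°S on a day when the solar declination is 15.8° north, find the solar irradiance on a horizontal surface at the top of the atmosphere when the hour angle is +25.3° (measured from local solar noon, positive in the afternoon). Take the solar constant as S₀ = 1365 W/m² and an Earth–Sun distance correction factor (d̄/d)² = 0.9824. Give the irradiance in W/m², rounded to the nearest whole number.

cos θ_z = sin φ sin δ + cos φ cos δ cos H = (-0.7218)(0.2723) + (0.6921)(0.9622)(0.9041) = 0.4055.
Top-of-atmosphere irradiance = S₀ (d̄/d)² cos θ_z = 1365 × 0.9824 × 0.4055 = 543.77 W/m².

544 W/m²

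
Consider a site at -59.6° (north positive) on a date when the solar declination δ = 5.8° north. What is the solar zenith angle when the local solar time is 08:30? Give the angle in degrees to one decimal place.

77.3°

Hour angle H = 15° × (8.5 − 12) = -52.50°.
cos θ_z = sin φ sin δ + cos φ cos δ cos H = (-0.8625)(0.1011) + (0.5060)(0.9949)(0.6088) = 0.2193.
θ_z = arccos(0.2193) = 77.33°.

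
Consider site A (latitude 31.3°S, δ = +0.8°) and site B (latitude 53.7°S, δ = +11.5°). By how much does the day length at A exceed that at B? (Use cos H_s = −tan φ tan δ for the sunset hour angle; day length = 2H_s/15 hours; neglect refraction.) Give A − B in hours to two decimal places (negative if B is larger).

+2.08 h

A: H_s = arccos(−tan -31.3° · tan 0.8°) = 89.51°, so 2H_s/15 = 11.9347 h.
B: H_s = arccos(−tan -53.7° · tan 11.5°) = 73.92°, so 2H_s/15 = 9.8560 h.
A − B = 11.9347 − 9.8560 = 2.0787 h.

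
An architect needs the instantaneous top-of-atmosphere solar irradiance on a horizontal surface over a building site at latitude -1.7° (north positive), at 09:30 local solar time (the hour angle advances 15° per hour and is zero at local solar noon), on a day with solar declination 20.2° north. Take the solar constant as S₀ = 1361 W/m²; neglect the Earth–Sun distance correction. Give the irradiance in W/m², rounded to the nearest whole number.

999 W/m²

Hour angle H = 15° × (9.5 − 12) = -37.50°.
With φ = -1.7°, δ = 20.2°, H = -37.50°: sin φ sin δ = -0.0102, cos φ cos δ cos H = 0.7442, so cos θ_z = 0.7340.
Top-of-atmosphere irradiance = S₀ cos θ_z = 1361 × 0.7340 = 998.97 W/m².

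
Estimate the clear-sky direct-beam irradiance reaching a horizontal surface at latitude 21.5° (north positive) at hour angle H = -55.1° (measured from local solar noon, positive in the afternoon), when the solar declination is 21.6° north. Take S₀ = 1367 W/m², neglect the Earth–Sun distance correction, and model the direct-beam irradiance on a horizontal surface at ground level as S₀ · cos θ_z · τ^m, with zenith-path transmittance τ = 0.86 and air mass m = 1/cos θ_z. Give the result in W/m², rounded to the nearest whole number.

With φ = 21.5°, δ = 21.6°, H = -55.10°: sin φ sin δ = 0.1349, cos φ cos δ cos H = 0.4950, so cos θ_z = 0.6299.
Air mass m = 1/cos θ_z = 1/0.6299 = 1.588; τ^m = 0.86^1.588 = 0.7870.
Surface direct beam = 1367 × 0.6299 × 0.7870 = 677.66 W/m².

678 W/m²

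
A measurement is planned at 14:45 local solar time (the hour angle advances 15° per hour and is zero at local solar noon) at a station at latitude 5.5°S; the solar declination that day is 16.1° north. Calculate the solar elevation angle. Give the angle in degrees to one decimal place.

43.8°

Hour angle H = 15° × (14.75 − 12) = 41.25°.
With φ = -5.5°, δ = 16.1°, H = 41.25°: sin φ sin δ = -0.0266, cos φ cos δ cos H = 0.7190, so cos θ_z = 0.6924.
θ_z = arccos(0.6924) = 46.18°, so the elevation is 90° − 46.18° = 43.82°.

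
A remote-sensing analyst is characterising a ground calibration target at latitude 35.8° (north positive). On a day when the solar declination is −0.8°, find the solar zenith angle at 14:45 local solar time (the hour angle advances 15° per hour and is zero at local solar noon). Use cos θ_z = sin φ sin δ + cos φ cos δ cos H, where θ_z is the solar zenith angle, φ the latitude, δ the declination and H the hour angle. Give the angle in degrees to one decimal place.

Hour angle H = 15° × (14.75 − 12) = 41.25°.
cos θ_z = sin(35.8°) sin(-0.8°) + cos(35.8°) cos(-0.8°) cos(41.25°) = -0.0082 + 0.6097 = 0.6015.
θ_z = arccos(0.6015) = 53.02°.

53.0°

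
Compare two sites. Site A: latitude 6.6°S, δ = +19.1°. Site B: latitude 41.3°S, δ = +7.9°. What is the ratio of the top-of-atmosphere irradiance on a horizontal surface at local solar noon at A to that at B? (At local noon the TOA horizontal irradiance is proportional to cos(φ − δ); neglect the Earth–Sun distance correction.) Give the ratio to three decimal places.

1.379

A: cos θ_z = cos(-6.6° − (19.1°)) = 0.9011.
B: cos θ_z = cos(-41.3° − (7.9°)) = 0.6534.
Ratio A/B = 0.9011 / 0.6534 = 1.3791.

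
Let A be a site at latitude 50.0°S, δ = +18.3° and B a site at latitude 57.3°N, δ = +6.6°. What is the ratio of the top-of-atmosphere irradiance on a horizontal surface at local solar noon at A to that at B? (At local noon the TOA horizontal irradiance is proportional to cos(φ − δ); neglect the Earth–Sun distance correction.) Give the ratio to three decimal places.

0.584

A: cos θ_z = cos(-50.0° − (18.3°)) = 0.3697.
B: cos θ_z = cos(57.3° − (6.6°)) = 0.6334.
Ratio A/B = 0.3697 / 0.6334 = 0.5837.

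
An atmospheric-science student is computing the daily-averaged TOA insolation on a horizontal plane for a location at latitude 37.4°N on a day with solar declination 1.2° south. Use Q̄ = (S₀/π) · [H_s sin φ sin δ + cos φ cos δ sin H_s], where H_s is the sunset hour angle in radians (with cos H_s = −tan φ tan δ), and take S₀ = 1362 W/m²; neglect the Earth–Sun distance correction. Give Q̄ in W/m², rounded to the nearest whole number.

336 W/m²

The sunset hour angle satisfies cos H_s = −tan φ tan δ = 0.0160, giving H_s = 89.08°. In radians, H_s = 1.5547.
H_s sin φ sin δ = 1.5547 × 0.6074 × -0.0209 = -0.0197.
cos φ cos δ sin H_s = 0.7944 × 0.9998 × 0.9999 = 0.7942.
Q̄ = (1362/π) × (-0.0197 + 0.7942) = 433.54 × 0.7745 = 335.78 W/m².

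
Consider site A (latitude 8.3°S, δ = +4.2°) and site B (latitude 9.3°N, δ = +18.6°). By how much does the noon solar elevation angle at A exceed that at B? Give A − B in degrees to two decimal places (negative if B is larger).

A: 90° − |-8.3 − (4.2)| = 77.50°.
B: 90° − |9.3 − (18.6)| = 80.70°.
A − B = 77.50 − 80.70 = -3.20°.

-3.20°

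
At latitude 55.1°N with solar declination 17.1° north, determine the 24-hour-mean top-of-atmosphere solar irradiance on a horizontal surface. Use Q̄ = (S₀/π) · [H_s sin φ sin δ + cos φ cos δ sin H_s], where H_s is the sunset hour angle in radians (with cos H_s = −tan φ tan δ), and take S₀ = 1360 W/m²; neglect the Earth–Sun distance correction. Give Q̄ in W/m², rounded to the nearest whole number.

424 W/m²

cos H_s = −tan(55.1°) · tan(17.1°) = -0.4410, so H_s = arccos(-0.4410) = 116.17°. In radians, H_s = 2.0275.
H_s sin φ sin δ = 2.0275 × 0.8202 × 0.2940 = 0.4889.
cos φ cos δ sin H_s = 0.5721 × 0.9558 × 0.8975 = 0.4908.
Q̄ = (1360/π) × (0.4889 + 0.4908) = 432.90 × 0.9797 = 424.11 W/m².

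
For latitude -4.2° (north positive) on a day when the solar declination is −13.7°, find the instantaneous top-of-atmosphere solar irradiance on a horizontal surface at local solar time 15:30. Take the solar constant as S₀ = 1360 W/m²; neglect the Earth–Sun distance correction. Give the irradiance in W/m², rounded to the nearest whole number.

826 W/m²

Hour angle H = 15° × (15.5 − 12) = 52.50°.
cos θ_z = sin φ sin δ + cos φ cos δ cos H = (-0.0732)(-0.2368) + (0.9973)(0.9715)(0.6088) = 0.6072.
Top-of-atmosphere irradiance = S₀ cos θ_z = 1360 × 0.6072 = 825.79 W/m².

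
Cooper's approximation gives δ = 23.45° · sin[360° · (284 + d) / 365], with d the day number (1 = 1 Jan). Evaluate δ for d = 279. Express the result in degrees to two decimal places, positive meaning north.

-6.18°

360 × (284 + 279) / 365 = 555.288°; sin(555.288°) = -0.2637.
δ = 23.45 × -0.2637 = -6.184° ≈ -6.18°.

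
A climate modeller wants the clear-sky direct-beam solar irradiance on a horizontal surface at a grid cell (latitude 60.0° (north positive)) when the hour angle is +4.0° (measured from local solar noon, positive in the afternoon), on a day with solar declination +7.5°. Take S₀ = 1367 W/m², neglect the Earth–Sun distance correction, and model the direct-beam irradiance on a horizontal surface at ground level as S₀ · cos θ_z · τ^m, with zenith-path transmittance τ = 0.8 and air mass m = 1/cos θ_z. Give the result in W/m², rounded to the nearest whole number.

575 W/m²

With φ = 60.0°, δ = 7.5°, H = 4.00°: sin φ sin δ = 0.1130, cos φ cos δ cos H = 0.4945, so cos θ_z = 0.6075.
Air mass m = 1/cos θ_z = 1/0.6075 = 1.646; τ^m = 0.8^1.646 = 0.6926.
Surface direct beam = 1367 × 0.6075 × 0.6926 = 575.17 W/m².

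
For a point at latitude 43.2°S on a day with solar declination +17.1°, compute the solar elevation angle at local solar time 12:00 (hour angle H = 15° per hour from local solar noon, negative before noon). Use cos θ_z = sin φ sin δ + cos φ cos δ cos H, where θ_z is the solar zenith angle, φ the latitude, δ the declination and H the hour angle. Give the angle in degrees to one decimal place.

29.7°

Hour angle H = 15° × (12 − 12) = 0.00°.
cos θ_z = sin φ sin δ + cos φ cos δ cos H = (-0.6845)(0.2940) + (0.7290)(0.9558)(1.0000) = 0.4955.
θ_z = arccos(0.4955) = 60.30°, so the elevation is 90° − 60.30° = 29.70°.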